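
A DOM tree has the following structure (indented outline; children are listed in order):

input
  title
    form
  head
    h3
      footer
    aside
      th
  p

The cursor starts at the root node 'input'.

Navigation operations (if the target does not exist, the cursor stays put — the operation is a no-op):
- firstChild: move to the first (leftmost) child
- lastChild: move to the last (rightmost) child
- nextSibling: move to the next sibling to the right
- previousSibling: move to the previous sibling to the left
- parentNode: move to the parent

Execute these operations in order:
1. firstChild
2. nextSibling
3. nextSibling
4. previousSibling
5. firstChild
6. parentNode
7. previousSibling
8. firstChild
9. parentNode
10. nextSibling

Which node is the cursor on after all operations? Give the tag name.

Answer: head

Derivation:
After 1 (firstChild): title
After 2 (nextSibling): head
After 3 (nextSibling): p
After 4 (previousSibling): head
After 5 (firstChild): h3
After 6 (parentNode): head
After 7 (previousSibling): title
After 8 (firstChild): form
After 9 (parentNode): title
After 10 (nextSibling): head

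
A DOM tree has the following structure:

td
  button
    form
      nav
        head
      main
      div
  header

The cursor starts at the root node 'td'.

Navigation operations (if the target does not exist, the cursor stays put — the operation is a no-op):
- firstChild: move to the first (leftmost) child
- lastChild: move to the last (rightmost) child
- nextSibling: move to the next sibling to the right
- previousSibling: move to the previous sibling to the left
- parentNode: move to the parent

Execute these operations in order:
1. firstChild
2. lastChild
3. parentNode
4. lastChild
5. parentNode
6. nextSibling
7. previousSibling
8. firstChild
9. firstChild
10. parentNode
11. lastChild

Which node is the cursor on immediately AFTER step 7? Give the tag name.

After 1 (firstChild): button
After 2 (lastChild): form
After 3 (parentNode): button
After 4 (lastChild): form
After 5 (parentNode): button
After 6 (nextSibling): header
After 7 (previousSibling): button

Answer: button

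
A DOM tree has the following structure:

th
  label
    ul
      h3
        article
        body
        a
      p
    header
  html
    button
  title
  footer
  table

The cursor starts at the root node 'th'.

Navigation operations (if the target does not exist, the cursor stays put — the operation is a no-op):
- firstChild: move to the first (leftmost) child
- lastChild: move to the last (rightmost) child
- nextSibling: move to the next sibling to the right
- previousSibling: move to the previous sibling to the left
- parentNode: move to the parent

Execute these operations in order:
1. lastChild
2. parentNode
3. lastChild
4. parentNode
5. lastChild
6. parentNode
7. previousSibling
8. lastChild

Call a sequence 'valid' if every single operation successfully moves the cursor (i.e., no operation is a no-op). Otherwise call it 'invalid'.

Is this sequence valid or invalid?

Answer: invalid

Derivation:
After 1 (lastChild): table
After 2 (parentNode): th
After 3 (lastChild): table
After 4 (parentNode): th
After 5 (lastChild): table
After 6 (parentNode): th
After 7 (previousSibling): th (no-op, stayed)
After 8 (lastChild): table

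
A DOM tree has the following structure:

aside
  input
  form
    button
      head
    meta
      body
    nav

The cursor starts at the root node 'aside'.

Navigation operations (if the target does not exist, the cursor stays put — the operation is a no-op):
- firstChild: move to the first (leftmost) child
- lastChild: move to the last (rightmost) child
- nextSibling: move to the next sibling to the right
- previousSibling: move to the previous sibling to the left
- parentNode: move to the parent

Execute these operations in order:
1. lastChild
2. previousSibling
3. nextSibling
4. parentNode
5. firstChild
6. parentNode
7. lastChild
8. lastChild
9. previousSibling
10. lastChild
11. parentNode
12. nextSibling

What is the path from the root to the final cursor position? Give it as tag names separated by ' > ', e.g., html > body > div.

After 1 (lastChild): form
After 2 (previousSibling): input
After 3 (nextSibling): form
After 4 (parentNode): aside
After 5 (firstChild): input
After 6 (parentNode): aside
After 7 (lastChild): form
After 8 (lastChild): nav
After 9 (previousSibling): meta
After 10 (lastChild): body
After 11 (parentNode): meta
After 12 (nextSibling): nav

Answer: aside > form > nav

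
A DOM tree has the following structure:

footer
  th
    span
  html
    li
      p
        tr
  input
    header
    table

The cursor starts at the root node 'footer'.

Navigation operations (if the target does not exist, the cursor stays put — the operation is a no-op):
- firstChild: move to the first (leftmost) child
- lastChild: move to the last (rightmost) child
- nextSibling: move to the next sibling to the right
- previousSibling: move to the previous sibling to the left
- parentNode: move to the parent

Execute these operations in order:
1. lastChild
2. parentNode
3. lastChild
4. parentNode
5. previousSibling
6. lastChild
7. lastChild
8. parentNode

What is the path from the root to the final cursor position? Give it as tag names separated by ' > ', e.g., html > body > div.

After 1 (lastChild): input
After 2 (parentNode): footer
After 3 (lastChild): input
After 4 (parentNode): footer
After 5 (previousSibling): footer (no-op, stayed)
After 6 (lastChild): input
After 7 (lastChild): table
After 8 (parentNode): input

Answer: footer > input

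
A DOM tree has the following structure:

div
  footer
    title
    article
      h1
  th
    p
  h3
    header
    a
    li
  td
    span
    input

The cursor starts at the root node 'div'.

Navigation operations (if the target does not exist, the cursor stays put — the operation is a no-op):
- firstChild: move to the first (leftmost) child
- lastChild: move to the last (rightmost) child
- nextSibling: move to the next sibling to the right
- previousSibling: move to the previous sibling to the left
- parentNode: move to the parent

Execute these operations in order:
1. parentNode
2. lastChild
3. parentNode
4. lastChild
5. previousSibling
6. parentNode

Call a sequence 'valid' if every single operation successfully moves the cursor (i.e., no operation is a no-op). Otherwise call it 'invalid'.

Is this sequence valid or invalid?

Answer: invalid

Derivation:
After 1 (parentNode): div (no-op, stayed)
After 2 (lastChild): td
After 3 (parentNode): div
After 4 (lastChild): td
After 5 (previousSibling): h3
After 6 (parentNode): div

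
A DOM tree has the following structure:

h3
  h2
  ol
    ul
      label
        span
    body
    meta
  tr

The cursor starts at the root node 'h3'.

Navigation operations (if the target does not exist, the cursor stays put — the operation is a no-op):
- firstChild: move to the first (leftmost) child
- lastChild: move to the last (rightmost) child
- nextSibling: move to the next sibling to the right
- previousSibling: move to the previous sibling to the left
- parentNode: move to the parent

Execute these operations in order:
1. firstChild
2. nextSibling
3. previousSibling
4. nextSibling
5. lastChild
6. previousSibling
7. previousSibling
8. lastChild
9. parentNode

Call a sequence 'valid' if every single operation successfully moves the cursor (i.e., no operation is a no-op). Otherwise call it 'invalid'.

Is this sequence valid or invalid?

Answer: valid

Derivation:
After 1 (firstChild): h2
After 2 (nextSibling): ol
After 3 (previousSibling): h2
After 4 (nextSibling): ol
After 5 (lastChild): meta
After 6 (previousSibling): body
After 7 (previousSibling): ul
After 8 (lastChild): label
After 9 (parentNode): ul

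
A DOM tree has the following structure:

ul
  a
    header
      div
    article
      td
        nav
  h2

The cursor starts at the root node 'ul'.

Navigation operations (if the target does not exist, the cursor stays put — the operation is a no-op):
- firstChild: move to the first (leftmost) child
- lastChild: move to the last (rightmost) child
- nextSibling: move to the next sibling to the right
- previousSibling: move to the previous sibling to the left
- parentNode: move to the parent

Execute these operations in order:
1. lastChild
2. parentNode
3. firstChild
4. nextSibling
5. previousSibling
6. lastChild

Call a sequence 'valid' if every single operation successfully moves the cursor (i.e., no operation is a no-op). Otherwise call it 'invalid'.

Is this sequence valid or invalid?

Answer: valid

Derivation:
After 1 (lastChild): h2
After 2 (parentNode): ul
After 3 (firstChild): a
After 4 (nextSibling): h2
After 5 (previousSibling): a
After 6 (lastChild): article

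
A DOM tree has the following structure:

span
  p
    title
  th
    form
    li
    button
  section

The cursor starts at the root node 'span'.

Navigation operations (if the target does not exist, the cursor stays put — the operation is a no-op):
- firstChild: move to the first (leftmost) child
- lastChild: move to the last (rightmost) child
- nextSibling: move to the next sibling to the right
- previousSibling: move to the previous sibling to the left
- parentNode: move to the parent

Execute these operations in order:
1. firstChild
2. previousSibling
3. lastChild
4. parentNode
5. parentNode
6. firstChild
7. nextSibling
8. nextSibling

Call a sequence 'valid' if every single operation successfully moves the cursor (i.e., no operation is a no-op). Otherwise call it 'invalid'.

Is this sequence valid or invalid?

Answer: invalid

Derivation:
After 1 (firstChild): p
After 2 (previousSibling): p (no-op, stayed)
After 3 (lastChild): title
After 4 (parentNode): p
After 5 (parentNode): span
After 6 (firstChild): p
After 7 (nextSibling): th
After 8 (nextSibling): section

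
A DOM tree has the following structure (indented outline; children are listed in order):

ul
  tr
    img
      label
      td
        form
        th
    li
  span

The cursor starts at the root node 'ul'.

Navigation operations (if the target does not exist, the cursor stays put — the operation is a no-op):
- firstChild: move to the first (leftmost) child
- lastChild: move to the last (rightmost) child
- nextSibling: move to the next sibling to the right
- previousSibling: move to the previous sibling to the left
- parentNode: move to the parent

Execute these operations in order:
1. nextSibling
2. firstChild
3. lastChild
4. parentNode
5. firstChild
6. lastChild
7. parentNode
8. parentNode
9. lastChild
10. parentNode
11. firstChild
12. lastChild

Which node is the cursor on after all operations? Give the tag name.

Answer: td

Derivation:
After 1 (nextSibling): ul (no-op, stayed)
After 2 (firstChild): tr
After 3 (lastChild): li
After 4 (parentNode): tr
After 5 (firstChild): img
After 6 (lastChild): td
After 7 (parentNode): img
After 8 (parentNode): tr
After 9 (lastChild): li
After 10 (parentNode): tr
After 11 (firstChild): img
After 12 (lastChild): td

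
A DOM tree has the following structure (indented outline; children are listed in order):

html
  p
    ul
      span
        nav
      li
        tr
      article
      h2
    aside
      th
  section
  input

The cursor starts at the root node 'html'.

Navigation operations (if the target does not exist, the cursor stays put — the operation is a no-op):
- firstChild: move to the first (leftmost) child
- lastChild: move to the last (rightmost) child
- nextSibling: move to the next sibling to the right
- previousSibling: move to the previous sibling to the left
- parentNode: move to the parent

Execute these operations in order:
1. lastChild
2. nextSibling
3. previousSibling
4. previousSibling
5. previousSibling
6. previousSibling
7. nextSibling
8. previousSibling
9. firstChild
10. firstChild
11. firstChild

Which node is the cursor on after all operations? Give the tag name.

After 1 (lastChild): input
After 2 (nextSibling): input (no-op, stayed)
After 3 (previousSibling): section
After 4 (previousSibling): p
After 5 (previousSibling): p (no-op, stayed)
After 6 (previousSibling): p (no-op, stayed)
After 7 (nextSibling): section
After 8 (previousSibling): p
After 9 (firstChild): ul
After 10 (firstChild): span
After 11 (firstChild): nav

Answer: nav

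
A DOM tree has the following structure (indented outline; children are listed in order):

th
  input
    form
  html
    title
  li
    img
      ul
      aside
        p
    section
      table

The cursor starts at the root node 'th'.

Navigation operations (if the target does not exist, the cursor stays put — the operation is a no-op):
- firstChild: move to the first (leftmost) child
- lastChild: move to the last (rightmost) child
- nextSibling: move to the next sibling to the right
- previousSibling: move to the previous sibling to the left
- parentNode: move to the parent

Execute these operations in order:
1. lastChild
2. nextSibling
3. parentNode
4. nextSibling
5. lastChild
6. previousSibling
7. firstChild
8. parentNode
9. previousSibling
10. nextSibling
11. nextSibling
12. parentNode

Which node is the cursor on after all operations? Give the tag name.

After 1 (lastChild): li
After 2 (nextSibling): li (no-op, stayed)
After 3 (parentNode): th
After 4 (nextSibling): th (no-op, stayed)
After 5 (lastChild): li
After 6 (previousSibling): html
After 7 (firstChild): title
After 8 (parentNode): html
After 9 (previousSibling): input
After 10 (nextSibling): html
After 11 (nextSibling): li
After 12 (parentNode): th

Answer: th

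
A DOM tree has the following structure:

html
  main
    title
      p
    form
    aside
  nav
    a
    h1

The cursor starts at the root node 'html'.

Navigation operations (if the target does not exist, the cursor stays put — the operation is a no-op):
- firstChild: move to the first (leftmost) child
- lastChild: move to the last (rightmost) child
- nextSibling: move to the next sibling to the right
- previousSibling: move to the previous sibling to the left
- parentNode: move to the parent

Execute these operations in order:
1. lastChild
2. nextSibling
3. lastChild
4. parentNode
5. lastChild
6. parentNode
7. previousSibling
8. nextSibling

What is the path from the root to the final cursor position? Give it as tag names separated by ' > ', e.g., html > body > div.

After 1 (lastChild): nav
After 2 (nextSibling): nav (no-op, stayed)
After 3 (lastChild): h1
After 4 (parentNode): nav
After 5 (lastChild): h1
After 6 (parentNode): nav
After 7 (previousSibling): main
After 8 (nextSibling): nav

Answer: html > nav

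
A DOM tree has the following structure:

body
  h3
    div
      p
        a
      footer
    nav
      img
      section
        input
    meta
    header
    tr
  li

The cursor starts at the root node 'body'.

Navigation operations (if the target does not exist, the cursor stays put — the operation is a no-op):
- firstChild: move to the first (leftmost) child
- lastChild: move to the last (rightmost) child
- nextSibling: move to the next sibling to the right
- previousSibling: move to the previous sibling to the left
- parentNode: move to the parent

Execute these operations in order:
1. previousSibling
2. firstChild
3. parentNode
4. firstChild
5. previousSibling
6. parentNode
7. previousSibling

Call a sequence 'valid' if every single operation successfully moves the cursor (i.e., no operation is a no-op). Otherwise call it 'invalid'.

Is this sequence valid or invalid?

Answer: invalid

Derivation:
After 1 (previousSibling): body (no-op, stayed)
After 2 (firstChild): h3
After 3 (parentNode): body
After 4 (firstChild): h3
After 5 (previousSibling): h3 (no-op, stayed)
After 6 (parentNode): body
After 7 (previousSibling): body (no-op, stayed)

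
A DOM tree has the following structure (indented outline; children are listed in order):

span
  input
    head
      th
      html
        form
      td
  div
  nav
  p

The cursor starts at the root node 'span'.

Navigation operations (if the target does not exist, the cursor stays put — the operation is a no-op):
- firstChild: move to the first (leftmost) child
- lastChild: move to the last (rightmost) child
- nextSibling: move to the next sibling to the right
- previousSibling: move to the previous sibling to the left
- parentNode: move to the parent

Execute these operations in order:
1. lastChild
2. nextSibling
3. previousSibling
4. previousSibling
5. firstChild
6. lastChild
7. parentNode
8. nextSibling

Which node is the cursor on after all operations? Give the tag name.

Answer: span

Derivation:
After 1 (lastChild): p
After 2 (nextSibling): p (no-op, stayed)
After 3 (previousSibling): nav
After 4 (previousSibling): div
After 5 (firstChild): div (no-op, stayed)
After 6 (lastChild): div (no-op, stayed)
After 7 (parentNode): span
After 8 (nextSibling): span (no-op, stayed)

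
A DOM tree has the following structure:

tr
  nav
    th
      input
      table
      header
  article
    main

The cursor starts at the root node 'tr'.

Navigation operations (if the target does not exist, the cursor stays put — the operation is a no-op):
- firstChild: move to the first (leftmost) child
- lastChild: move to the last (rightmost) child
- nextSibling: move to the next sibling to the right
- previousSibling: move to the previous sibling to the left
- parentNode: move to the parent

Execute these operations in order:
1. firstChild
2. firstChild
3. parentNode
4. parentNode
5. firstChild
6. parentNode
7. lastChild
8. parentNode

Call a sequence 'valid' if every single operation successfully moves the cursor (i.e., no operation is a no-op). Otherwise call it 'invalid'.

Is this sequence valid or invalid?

After 1 (firstChild): nav
After 2 (firstChild): th
After 3 (parentNode): nav
After 4 (parentNode): tr
After 5 (firstChild): nav
After 6 (parentNode): tr
After 7 (lastChild): article
After 8 (parentNode): tr

Answer: valid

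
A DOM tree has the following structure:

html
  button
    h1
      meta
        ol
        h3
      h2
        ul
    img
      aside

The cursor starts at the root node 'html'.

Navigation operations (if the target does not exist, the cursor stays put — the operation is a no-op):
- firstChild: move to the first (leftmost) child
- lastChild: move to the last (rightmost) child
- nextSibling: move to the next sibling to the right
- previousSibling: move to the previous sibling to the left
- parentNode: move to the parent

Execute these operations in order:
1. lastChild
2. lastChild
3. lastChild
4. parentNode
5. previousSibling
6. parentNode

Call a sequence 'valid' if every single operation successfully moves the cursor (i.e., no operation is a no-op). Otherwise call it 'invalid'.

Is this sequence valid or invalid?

After 1 (lastChild): button
After 2 (lastChild): img
After 3 (lastChild): aside
After 4 (parentNode): img
After 5 (previousSibling): h1
After 6 (parentNode): button

Answer: valid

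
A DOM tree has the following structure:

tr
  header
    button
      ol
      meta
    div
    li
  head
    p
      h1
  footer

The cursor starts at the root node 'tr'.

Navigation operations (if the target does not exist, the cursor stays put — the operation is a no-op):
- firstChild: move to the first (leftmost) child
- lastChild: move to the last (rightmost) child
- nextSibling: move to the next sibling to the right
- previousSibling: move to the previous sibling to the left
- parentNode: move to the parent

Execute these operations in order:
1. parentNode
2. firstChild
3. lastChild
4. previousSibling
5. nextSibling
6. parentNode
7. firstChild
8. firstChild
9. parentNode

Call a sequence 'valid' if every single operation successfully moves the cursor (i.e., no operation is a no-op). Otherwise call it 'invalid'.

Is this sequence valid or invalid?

Answer: invalid

Derivation:
After 1 (parentNode): tr (no-op, stayed)
After 2 (firstChild): header
After 3 (lastChild): li
After 4 (previousSibling): div
After 5 (nextSibling): li
After 6 (parentNode): header
After 7 (firstChild): button
After 8 (firstChild): ol
After 9 (parentNode): button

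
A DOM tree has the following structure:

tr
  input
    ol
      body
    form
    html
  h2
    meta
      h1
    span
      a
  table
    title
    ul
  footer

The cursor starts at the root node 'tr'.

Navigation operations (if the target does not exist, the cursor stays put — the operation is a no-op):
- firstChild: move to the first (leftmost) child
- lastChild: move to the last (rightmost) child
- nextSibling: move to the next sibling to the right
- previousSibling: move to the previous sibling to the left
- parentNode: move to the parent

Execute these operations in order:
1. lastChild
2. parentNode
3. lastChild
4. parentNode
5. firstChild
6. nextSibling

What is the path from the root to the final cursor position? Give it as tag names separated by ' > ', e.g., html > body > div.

Answer: tr > h2

Derivation:
After 1 (lastChild): footer
After 2 (parentNode): tr
After 3 (lastChild): footer
After 4 (parentNode): tr
After 5 (firstChild): input
After 6 (nextSibling): h2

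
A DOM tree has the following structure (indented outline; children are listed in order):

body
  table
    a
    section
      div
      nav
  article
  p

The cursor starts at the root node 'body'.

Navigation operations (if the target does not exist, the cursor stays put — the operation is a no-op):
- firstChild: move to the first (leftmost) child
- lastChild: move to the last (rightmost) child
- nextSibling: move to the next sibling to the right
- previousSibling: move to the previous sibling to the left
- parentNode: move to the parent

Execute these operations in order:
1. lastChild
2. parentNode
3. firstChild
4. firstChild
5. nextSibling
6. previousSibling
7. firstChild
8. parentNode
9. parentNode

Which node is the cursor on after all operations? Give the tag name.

Answer: body

Derivation:
After 1 (lastChild): p
After 2 (parentNode): body
After 3 (firstChild): table
After 4 (firstChild): a
After 5 (nextSibling): section
After 6 (previousSibling): a
After 7 (firstChild): a (no-op, stayed)
After 8 (parentNode): table
After 9 (parentNode): body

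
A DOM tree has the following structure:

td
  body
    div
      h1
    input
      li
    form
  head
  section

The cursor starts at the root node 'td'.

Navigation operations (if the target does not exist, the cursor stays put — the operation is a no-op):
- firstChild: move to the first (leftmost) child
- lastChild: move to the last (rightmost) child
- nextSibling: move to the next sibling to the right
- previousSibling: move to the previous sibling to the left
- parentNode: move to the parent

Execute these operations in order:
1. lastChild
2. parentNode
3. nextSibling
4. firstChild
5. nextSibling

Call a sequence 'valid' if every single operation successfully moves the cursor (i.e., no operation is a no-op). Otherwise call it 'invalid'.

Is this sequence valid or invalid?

After 1 (lastChild): section
After 2 (parentNode): td
After 3 (nextSibling): td (no-op, stayed)
After 4 (firstChild): body
After 5 (nextSibling): head

Answer: invalid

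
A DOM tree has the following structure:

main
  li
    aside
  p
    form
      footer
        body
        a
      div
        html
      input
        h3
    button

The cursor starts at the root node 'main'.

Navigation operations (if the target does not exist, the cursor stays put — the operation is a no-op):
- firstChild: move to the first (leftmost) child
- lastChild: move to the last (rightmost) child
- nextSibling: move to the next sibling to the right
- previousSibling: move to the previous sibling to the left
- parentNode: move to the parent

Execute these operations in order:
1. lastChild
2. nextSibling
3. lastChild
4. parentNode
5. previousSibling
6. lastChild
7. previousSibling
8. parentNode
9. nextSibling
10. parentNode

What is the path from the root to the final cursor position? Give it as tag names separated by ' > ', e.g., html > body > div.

Answer: main

Derivation:
After 1 (lastChild): p
After 2 (nextSibling): p (no-op, stayed)
After 3 (lastChild): button
After 4 (parentNode): p
After 5 (previousSibling): li
After 6 (lastChild): aside
After 7 (previousSibling): aside (no-op, stayed)
After 8 (parentNode): li
After 9 (nextSibling): p
After 10 (parentNode): main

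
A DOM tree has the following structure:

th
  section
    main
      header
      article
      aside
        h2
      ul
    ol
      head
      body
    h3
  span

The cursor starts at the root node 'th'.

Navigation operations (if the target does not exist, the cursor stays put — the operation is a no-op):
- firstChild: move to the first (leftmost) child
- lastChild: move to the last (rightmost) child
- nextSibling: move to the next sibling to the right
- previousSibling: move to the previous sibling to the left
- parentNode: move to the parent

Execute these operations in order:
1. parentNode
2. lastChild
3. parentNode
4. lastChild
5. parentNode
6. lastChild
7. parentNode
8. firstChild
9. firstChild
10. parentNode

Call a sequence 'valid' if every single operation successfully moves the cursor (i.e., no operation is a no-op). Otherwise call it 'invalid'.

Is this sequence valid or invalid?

Answer: invalid

Derivation:
After 1 (parentNode): th (no-op, stayed)
After 2 (lastChild): span
After 3 (parentNode): th
After 4 (lastChild): span
After 5 (parentNode): th
After 6 (lastChild): span
After 7 (parentNode): th
After 8 (firstChild): section
After 9 (firstChild): main
After 10 (parentNode): section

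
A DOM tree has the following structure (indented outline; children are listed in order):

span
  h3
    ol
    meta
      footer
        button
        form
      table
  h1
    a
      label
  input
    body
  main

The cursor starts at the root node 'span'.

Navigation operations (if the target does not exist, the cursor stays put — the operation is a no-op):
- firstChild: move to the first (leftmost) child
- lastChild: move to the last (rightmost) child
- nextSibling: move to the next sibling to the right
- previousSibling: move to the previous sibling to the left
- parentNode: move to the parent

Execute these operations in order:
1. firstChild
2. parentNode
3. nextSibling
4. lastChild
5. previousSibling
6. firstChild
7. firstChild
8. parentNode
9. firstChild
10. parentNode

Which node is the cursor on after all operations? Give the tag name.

After 1 (firstChild): h3
After 2 (parentNode): span
After 3 (nextSibling): span (no-op, stayed)
After 4 (lastChild): main
After 5 (previousSibling): input
After 6 (firstChild): body
After 7 (firstChild): body (no-op, stayed)
After 8 (parentNode): input
After 9 (firstChild): body
After 10 (parentNode): input

Answer: input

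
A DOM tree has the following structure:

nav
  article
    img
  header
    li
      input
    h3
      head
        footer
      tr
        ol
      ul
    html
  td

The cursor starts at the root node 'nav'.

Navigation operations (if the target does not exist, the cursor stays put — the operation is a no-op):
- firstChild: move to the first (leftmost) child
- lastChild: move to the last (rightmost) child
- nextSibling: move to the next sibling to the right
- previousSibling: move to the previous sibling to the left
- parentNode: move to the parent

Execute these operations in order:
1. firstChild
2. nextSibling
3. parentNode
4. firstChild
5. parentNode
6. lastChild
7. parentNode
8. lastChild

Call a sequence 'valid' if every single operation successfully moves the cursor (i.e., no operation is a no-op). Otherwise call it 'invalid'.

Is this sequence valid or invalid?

Answer: valid

Derivation:
After 1 (firstChild): article
After 2 (nextSibling): header
After 3 (parentNode): nav
After 4 (firstChild): article
After 5 (parentNode): nav
After 6 (lastChild): td
After 7 (parentNode): nav
After 8 (lastChild): td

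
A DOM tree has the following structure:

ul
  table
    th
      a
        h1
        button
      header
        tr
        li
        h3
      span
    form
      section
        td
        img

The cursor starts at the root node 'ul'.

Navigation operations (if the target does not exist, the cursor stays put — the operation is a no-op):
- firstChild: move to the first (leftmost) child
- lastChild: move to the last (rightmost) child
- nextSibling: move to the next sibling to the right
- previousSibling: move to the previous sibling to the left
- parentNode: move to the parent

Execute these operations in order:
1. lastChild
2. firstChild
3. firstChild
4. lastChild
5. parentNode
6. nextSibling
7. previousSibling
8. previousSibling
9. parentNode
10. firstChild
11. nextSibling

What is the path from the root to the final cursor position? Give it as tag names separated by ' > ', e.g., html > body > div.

Answer: ul > table > th > header

Derivation:
After 1 (lastChild): table
After 2 (firstChild): th
After 3 (firstChild): a
After 4 (lastChild): button
After 5 (parentNode): a
After 6 (nextSibling): header
After 7 (previousSibling): a
After 8 (previousSibling): a (no-op, stayed)
After 9 (parentNode): th
After 10 (firstChild): a
After 11 (nextSibling): header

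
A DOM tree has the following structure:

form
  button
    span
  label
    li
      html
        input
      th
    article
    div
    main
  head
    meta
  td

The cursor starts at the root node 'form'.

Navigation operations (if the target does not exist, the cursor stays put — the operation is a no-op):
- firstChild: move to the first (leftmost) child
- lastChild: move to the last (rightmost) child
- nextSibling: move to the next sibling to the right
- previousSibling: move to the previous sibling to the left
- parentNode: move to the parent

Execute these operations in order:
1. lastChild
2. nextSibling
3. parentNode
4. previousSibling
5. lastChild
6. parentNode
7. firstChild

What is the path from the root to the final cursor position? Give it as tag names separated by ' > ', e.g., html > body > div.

Answer: form > button

Derivation:
After 1 (lastChild): td
After 2 (nextSibling): td (no-op, stayed)
After 3 (parentNode): form
After 4 (previousSibling): form (no-op, stayed)
After 5 (lastChild): td
After 6 (parentNode): form
After 7 (firstChild): button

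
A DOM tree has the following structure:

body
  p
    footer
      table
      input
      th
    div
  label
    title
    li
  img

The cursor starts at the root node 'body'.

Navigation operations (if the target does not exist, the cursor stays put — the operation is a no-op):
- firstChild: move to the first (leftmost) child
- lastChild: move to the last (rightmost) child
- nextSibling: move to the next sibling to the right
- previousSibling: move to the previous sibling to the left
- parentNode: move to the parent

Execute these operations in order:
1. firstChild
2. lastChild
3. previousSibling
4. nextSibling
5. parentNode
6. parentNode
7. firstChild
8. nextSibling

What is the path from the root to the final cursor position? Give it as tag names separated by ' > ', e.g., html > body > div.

Answer: body > label

Derivation:
After 1 (firstChild): p
After 2 (lastChild): div
After 3 (previousSibling): footer
After 4 (nextSibling): div
After 5 (parentNode): p
After 6 (parentNode): body
After 7 (firstChild): p
After 8 (nextSibling): label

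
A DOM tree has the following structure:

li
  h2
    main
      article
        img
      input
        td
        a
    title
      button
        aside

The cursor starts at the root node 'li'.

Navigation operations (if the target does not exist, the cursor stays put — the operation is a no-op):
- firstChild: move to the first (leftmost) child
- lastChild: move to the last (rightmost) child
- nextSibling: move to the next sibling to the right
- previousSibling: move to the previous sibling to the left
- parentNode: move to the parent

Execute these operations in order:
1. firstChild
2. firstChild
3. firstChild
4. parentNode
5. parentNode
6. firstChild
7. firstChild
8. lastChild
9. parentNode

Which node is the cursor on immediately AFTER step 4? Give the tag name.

Answer: main

Derivation:
After 1 (firstChild): h2
After 2 (firstChild): main
After 3 (firstChild): article
After 4 (parentNode): main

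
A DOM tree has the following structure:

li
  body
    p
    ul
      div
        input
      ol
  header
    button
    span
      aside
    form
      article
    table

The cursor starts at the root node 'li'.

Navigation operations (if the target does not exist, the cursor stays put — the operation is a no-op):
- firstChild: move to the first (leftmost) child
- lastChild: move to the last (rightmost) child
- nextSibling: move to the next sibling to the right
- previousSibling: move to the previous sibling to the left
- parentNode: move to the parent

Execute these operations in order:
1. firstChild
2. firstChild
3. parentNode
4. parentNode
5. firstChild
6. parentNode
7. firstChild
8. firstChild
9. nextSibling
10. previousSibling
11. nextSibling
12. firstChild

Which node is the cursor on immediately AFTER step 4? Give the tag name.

Answer: li

Derivation:
After 1 (firstChild): body
After 2 (firstChild): p
After 3 (parentNode): body
After 4 (parentNode): li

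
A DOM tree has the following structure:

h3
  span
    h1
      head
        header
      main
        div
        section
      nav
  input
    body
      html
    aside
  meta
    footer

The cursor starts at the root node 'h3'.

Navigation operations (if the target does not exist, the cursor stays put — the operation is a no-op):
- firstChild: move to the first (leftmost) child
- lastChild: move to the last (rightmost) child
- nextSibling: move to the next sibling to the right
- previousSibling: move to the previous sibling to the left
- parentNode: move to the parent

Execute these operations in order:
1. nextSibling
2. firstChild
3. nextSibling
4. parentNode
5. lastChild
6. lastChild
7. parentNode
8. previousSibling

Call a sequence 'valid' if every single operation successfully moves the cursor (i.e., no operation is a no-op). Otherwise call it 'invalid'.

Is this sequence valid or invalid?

Answer: invalid

Derivation:
After 1 (nextSibling): h3 (no-op, stayed)
After 2 (firstChild): span
After 3 (nextSibling): input
After 4 (parentNode): h3
After 5 (lastChild): meta
After 6 (lastChild): footer
After 7 (parentNode): meta
After 8 (previousSibling): input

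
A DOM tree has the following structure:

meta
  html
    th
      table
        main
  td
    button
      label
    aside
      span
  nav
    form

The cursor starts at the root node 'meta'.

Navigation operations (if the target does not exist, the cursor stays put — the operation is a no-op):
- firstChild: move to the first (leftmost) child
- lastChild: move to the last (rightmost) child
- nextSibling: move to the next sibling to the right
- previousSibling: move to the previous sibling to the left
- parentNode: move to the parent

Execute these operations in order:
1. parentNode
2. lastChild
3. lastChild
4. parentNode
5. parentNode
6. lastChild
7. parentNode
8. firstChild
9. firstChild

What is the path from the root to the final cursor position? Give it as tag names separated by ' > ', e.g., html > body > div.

After 1 (parentNode): meta (no-op, stayed)
After 2 (lastChild): nav
After 3 (lastChild): form
After 4 (parentNode): nav
After 5 (parentNode): meta
After 6 (lastChild): nav
After 7 (parentNode): meta
After 8 (firstChild): html
After 9 (firstChild): th

Answer: meta > html > th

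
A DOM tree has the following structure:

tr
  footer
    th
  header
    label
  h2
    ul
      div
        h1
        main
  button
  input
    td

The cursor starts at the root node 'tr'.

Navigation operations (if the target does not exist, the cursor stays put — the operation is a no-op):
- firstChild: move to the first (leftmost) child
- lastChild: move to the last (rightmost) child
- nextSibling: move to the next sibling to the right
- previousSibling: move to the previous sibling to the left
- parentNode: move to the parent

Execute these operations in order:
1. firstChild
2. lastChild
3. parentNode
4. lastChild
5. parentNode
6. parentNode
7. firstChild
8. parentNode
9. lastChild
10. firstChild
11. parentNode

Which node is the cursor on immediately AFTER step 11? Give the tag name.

After 1 (firstChild): footer
After 2 (lastChild): th
After 3 (parentNode): footer
After 4 (lastChild): th
After 5 (parentNode): footer
After 6 (parentNode): tr
After 7 (firstChild): footer
After 8 (parentNode): tr
After 9 (lastChild): input
After 10 (firstChild): td
After 11 (parentNode): input

Answer: input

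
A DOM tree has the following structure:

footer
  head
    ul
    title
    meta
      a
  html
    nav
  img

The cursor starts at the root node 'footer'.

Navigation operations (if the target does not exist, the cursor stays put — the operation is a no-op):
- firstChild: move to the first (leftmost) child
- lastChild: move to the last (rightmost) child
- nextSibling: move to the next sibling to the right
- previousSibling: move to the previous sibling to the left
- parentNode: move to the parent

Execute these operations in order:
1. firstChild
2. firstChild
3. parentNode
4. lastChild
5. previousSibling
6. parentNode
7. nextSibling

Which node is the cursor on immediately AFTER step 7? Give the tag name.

Answer: html

Derivation:
After 1 (firstChild): head
After 2 (firstChild): ul
After 3 (parentNode): head
After 4 (lastChild): meta
After 5 (previousSibling): title
After 6 (parentNode): head
After 7 (nextSibling): html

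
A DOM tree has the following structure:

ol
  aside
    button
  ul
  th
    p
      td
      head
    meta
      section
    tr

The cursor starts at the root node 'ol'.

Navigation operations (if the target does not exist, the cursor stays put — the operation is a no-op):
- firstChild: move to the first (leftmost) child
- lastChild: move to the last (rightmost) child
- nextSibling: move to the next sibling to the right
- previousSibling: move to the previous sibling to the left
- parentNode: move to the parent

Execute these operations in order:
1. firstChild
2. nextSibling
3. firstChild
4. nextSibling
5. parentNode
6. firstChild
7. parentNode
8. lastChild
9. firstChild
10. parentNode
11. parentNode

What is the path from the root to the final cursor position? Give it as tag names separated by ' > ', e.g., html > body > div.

Answer: ol

Derivation:
After 1 (firstChild): aside
After 2 (nextSibling): ul
After 3 (firstChild): ul (no-op, stayed)
After 4 (nextSibling): th
After 5 (parentNode): ol
After 6 (firstChild): aside
After 7 (parentNode): ol
After 8 (lastChild): th
After 9 (firstChild): p
After 10 (parentNode): th
After 11 (parentNode): ol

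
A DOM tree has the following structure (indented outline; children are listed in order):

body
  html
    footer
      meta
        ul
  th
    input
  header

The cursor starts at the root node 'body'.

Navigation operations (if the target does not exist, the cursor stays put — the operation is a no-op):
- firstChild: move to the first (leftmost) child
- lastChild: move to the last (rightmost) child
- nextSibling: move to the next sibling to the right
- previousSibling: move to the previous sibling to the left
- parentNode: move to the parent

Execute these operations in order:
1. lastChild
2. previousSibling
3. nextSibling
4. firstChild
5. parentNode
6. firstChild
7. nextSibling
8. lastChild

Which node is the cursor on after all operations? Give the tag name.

Answer: input

Derivation:
After 1 (lastChild): header
After 2 (previousSibling): th
After 3 (nextSibling): header
After 4 (firstChild): header (no-op, stayed)
After 5 (parentNode): body
After 6 (firstChild): html
After 7 (nextSibling): th
After 8 (lastChild): input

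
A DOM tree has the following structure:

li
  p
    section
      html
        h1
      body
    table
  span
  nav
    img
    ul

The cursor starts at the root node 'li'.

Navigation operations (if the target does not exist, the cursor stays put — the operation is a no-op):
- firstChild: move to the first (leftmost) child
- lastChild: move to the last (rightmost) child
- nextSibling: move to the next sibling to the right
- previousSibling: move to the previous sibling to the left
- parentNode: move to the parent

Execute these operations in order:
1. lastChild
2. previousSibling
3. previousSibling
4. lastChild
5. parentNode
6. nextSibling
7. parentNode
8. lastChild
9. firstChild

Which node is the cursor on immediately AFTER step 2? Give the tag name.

After 1 (lastChild): nav
After 2 (previousSibling): span

Answer: span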